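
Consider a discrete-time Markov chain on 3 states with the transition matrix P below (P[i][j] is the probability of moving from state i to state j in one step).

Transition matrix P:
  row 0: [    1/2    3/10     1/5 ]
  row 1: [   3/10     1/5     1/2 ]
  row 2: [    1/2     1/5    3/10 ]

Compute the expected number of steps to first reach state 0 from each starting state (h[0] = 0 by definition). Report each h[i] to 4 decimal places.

First-step conditioning: h[0] = 0; for i ≠ 0, h[i] = 1 + Σ_k P[i][k]·h[k].
  h[1] = 1 + 1/5·h[1] + 1/2·h[2]
  h[2] = 1 + 1/5·h[1] + 3/10·h[2]
Solving the 2×2 linear system over states ≠ 0 gives exactly h = [0, 60/23, 50/23] (h[0] = 0 is the target).

h = [0.0000, 2.6087, 2.1739]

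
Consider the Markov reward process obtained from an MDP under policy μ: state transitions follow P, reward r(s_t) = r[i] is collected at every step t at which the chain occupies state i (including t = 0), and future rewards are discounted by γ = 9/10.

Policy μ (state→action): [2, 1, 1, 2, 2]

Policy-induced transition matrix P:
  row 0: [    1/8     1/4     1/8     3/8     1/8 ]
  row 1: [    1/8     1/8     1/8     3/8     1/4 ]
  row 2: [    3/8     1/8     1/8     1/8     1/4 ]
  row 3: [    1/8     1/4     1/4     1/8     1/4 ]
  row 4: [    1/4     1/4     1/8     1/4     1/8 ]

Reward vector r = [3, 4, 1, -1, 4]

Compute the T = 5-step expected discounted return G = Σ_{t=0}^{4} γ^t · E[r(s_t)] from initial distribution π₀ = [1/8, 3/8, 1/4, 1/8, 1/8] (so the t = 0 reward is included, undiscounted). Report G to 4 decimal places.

t=0: π = [0.1250, 0.3750, 0.2500, 0.1250, 0.1250], E[r] = 2.5000, γ^t·E[r] = 2.500000, running G = 2.500000
t=1: π = [0.2031, 0.1719, 0.1406, 0.2656, 0.2188], E[r] = 2.0469, γ^t·E[r] = 1.842188, running G = 4.342188
t=2: π = [0.1875, 0.2109, 0.1582, 0.2461, 0.1973], E[r] = 2.1074, γ^t·E[r] = 1.707012, running G = 6.049199
t=3: π = [0.1892, 0.2039, 0.1558, 0.2493, 0.2019], E[r] = 2.0972, γ^t·E[r] = 1.528835, running G = 7.578035
t=4: π = [0.1892, 0.2050, 0.1562, 0.2485, 0.2011], E[r] = 2.0998, γ^t·E[r] = 1.377694, running G = 8.955729

G = 8.9557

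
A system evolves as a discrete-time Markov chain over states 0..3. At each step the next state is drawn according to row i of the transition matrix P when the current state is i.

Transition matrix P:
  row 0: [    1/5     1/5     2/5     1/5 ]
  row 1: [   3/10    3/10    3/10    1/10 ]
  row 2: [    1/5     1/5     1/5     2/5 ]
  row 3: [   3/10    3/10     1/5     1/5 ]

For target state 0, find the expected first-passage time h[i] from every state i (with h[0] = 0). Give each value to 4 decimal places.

h = [0.0000, 3.6429, 3.9643, 3.6071]

First-step conditioning: h[0] = 0; for i ≠ 0, h[i] = 1 + Σ_k P[i][k]·h[k].
  h[1] = 1 + 3/10·h[1] + 3/10·h[2] + 1/10·h[3]
  h[2] = 1 + 1/5·h[1] + 1/5·h[2] + 2/5·h[3]
  h[3] = 1 + 3/10·h[1] + 1/5·h[2] + 1/5·h[3]
Solving the 3×3 linear system over states ≠ 0 gives exactly h = [0, 51/14, 111/28, 101/28] (h[0] = 0 is the target).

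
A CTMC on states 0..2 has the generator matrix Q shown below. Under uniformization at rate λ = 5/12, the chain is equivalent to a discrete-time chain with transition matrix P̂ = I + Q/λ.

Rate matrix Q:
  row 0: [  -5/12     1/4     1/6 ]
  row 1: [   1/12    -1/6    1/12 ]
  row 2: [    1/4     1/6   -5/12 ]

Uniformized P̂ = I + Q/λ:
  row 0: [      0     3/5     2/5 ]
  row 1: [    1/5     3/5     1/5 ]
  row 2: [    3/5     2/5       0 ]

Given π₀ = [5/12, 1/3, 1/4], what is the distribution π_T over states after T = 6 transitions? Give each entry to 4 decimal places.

π = [0.2360, 0.5586, 0.2053]

t=0: π = [0.4167, 0.3333, 0.2500]
t=1: π = [0.2167, 0.5500, 0.2333]
t=2: π = [0.2500, 0.5533, 0.1967]
t=3: π = [0.2287, 0.5607, 0.2107]
t=4: π = [0.2385, 0.5579, 0.2036]
t=5: π = [0.2337, 0.5593, 0.2070]
t=6: π = [0.2360, 0.5586, 0.2053]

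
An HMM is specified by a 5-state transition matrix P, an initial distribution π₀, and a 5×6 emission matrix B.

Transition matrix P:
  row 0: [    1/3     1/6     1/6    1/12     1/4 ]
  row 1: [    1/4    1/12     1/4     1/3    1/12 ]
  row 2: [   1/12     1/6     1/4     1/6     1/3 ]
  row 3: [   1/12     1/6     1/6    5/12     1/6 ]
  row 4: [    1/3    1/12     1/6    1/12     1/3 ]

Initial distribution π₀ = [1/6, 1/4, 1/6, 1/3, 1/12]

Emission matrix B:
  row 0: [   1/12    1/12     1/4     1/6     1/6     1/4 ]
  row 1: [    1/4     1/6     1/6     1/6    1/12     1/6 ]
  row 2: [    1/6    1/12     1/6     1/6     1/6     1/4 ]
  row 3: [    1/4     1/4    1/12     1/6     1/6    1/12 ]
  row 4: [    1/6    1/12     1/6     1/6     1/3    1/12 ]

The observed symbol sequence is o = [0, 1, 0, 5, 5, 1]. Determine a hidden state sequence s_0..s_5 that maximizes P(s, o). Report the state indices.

t=0: δ = [1.389e-02, 6.250e-02, 2.778e-02, 8.333e-02, 1.389e-02]  (obs o_0=0)
t=1: δ = [1.302e-03, 2.315e-03, 1.302e-03, 8.681e-03, 1.157e-03]  ψ = [1, 3, 1, 3, 3]  (obs o_1=1)
t=2: δ = [6.028e-05, 3.617e-04, 2.411e-04, 9.042e-04, 2.411e-04]  ψ = [3, 3, 3, 3, 3]  (obs o_2=0)
t=3: δ = [2.261e-05, 2.512e-05, 3.768e-05, 3.140e-05, 1.256e-05]  ψ = [1, 3, 3, 3, 3]  (obs o_3=5)
t=4: δ = [1.884e-06, 1.047e-06, 2.355e-06, 1.090e-06, 1.047e-06]  ψ = [0, 2, 2, 3, 2]  (obs o_4=5)
t=5: δ = [5.233e-08, 6.541e-08, 4.906e-08, 1.136e-07, 6.541e-08]  ψ = [0, 2, 2, 3, 2]  (obs o_5=1)
backtrack: best end state = 3; path = [3, 3, 3, 3, 3, 3]

path = [3, 3, 3, 3, 3, 3]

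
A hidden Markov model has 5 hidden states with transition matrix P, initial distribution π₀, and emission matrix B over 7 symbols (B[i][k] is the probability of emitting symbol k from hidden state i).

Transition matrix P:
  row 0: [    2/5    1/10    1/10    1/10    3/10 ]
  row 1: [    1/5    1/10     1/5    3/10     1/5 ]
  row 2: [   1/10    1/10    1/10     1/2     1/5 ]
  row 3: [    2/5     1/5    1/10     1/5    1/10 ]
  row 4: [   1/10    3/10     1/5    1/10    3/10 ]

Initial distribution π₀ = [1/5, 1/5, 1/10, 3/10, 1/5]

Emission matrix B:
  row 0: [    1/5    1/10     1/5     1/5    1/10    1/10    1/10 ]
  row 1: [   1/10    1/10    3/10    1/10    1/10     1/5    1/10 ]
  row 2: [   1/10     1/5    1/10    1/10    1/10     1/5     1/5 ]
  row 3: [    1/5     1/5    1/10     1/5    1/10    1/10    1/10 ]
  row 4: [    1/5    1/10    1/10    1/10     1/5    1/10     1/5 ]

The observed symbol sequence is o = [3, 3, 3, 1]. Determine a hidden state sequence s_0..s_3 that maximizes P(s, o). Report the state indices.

path = [3, 0, 0, 0]

t=0: δ = [4.000e-02, 2.000e-02, 1.000e-02, 6.000e-02, 2.000e-02]  (obs o_0=3)
t=1: δ = [4.800e-03, 1.200e-03, 6.000e-04, 2.400e-03, 1.200e-03]  ψ = [3, 3, 3, 3, 0]  (obs o_1=3)
t=2: δ = [3.840e-04, 4.800e-05, 4.800e-05, 9.600e-05, 1.440e-04]  ψ = [0, 0, 0, 0, 0]  (obs o_2=3)
t=3: δ = [1.536e-05, 4.320e-06, 7.680e-06, 7.680e-06, 1.152e-05]  ψ = [0, 4, 0, 0, 0]  (obs o_3=1)
backtrack: best end state = 0; path = [3, 0, 0, 0]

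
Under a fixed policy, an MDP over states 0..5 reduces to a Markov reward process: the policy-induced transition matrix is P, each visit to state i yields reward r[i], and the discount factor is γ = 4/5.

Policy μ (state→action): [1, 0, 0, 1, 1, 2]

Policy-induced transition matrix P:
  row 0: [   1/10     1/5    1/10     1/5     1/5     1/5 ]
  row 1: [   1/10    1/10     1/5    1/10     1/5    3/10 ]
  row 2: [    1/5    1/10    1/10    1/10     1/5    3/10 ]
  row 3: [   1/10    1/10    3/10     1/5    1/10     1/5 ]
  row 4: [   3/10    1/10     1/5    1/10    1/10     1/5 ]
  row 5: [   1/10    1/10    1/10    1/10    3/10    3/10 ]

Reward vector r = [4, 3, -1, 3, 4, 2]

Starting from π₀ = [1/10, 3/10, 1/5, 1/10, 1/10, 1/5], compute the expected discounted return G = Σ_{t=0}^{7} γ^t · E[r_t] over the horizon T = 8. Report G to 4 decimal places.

t=0: π = [0.1000, 0.3000, 0.2000, 0.1000, 0.1000, 0.2000], E[r] = 2.2000, γ^t·E[r] = 2.200000, running G = 2.200000
t=1: π = [0.1400, 0.1100, 0.1600, 0.1200, 0.2000, 0.2700], E[r] = 2.4300, γ^t·E[r] = 1.944000, running G = 4.144000
t=2: π = [0.1560, 0.1140, 0.1550, 0.1260, 0.1950, 0.2540], E[r] = 2.4770, γ^t·E[r] = 1.585280, running G = 5.729280
t=3: π = [0.1545, 0.1156, 0.1561, 0.1282, 0.1933, 0.2523], E[r] = 2.4711, γ^t·E[r] = 1.265203, running G = 6.994483
t=4: π = [0.1543, 0.1155, 0.1565, 0.1283, 0.1931, 0.2524], E[r] = 2.4688, γ^t·E[r] = 1.011233, running G = 8.005716
t=5: π = [0.1543, 0.1154, 0.1565, 0.1283, 0.1931, 0.2524], E[r] = 2.4689, γ^t·E[r] = 0.809012, running G = 8.814728
t=6: π = [0.1543, 0.1154, 0.1565, 0.1283, 0.1931, 0.2524], E[r] = 2.4689, γ^t·E[r] = 0.647214, running G = 9.461942
t=7: π = [0.1543, 0.1154, 0.1565, 0.1283, 0.1931, 0.2524], E[r] = 2.4689, γ^t·E[r] = 0.517772, running G = 9.979714

G = 9.9797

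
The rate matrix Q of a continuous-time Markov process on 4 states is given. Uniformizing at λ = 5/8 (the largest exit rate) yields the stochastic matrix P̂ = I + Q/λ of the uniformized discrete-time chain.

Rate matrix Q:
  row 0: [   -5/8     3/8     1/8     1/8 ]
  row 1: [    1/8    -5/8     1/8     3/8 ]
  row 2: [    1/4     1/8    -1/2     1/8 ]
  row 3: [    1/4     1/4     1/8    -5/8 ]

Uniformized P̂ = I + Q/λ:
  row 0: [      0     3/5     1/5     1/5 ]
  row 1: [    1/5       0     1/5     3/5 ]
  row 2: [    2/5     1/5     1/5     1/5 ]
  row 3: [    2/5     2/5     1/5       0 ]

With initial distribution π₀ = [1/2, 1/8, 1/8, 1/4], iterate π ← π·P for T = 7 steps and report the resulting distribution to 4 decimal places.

π = [0.2449, 0.2912, 0.2000, 0.2639]

t=0: π = [0.5000, 0.1250, 0.1250, 0.2500]
t=1: π = [0.1750, 0.4250, 0.2000, 0.2000]
t=2: π = [0.2450, 0.2250, 0.2000, 0.3300]
t=3: π = [0.2570, 0.3190, 0.2000, 0.2240]
t=4: π = [0.2334, 0.2838, 0.2000, 0.2828]
t=5: π = [0.2499, 0.2932, 0.2000, 0.2570]
t=6: π = [0.2414, 0.2927, 0.2000, 0.2659]
t=7: π = [0.2449, 0.2912, 0.2000, 0.2639]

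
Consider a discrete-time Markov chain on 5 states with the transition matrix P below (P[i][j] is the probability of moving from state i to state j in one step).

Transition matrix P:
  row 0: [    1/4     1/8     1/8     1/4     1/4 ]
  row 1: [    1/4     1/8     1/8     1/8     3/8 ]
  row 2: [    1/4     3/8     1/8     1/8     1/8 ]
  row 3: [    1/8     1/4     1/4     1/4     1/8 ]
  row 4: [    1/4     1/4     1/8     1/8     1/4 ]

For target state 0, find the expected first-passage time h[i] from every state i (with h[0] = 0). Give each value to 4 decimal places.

First-step conditioning: h[0] = 0; for i ≠ 0, h[i] = 1 + Σ_k P[i][k]·h[k].
  h[1] = 1 + 1/8·h[1] + 1/8·h[2] + 1/8·h[3] + 3/8·h[4]
  h[2] = 1 + 3/8·h[1] + 1/8·h[2] + 1/8·h[3] + 1/8·h[4]
  h[3] = 1 + 1/4·h[1] + 1/4·h[2] + 1/4·h[3] + 1/8·h[4]
  h[4] = 1 + 1/4·h[1] + 1/8·h[2] + 1/8·h[3] + 1/4·h[4]
Solving the 4×4 linear system over states ≠ 0 gives exactly h = [0, 56/13, 56/13, 64/13, 56/13] (h[0] = 0 is the target).

h = [0.0000, 4.3077, 4.3077, 4.9231, 4.3077]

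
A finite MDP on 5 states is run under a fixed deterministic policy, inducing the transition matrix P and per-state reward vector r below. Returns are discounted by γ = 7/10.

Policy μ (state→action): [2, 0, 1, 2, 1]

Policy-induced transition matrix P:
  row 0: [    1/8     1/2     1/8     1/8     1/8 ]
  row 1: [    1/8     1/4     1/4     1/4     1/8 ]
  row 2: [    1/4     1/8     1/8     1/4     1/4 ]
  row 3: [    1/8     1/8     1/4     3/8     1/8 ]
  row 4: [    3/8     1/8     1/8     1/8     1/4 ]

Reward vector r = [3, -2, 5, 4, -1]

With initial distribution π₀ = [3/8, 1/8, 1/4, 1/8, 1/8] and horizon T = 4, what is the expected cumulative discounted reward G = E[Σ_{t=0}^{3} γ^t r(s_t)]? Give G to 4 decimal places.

G = 4.9886

t=0: π = [0.3750, 0.1250, 0.2500, 0.1250, 0.1250], E[r] = 2.5000, γ^t·E[r] = 2.500000, running G = 2.500000
t=1: π = [0.1875, 0.2813, 0.1563, 0.2031, 0.1719], E[r] = 1.4219, γ^t·E[r] = 0.995313, running G = 3.495313
t=2: π = [0.1875, 0.2305, 0.1855, 0.2305, 0.1660], E[r] = 1.7852, γ^t·E[r] = 0.874727, running G = 4.370039
t=3: π = [0.1897, 0.2241, 0.1826, 0.2346, 0.1689], E[r] = 1.8035, γ^t·E[r] = 0.618589, running G = 4.988628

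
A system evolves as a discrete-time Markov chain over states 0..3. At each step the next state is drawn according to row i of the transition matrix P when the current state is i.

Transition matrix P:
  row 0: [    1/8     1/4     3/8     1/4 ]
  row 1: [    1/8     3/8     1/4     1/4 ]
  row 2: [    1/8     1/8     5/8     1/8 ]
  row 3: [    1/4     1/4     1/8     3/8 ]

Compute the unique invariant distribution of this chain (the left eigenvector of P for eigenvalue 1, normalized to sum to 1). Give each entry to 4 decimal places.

π = [0.1538, 0.2308, 0.3846, 0.2308]

Balance equations π_j = Σ_i π_i·P[i][j]:
  π_0 = 1/8·π_0 + 1/8·π_1 + 1/8·π_2 + 1/4·π_3
  π_1 = 1/4·π_0 + 3/8·π_1 + 1/8·π_2 + 1/4·π_3
  π_2 = 3/8·π_0 + 1/4·π_1 + 5/8·π_2 + 1/8·π_3
  normalize: π_0 + π_1 + π_2 + π_3 = 1
Solving the linear system gives exactly π = [2/13, 3/13, 5/13, 3/13].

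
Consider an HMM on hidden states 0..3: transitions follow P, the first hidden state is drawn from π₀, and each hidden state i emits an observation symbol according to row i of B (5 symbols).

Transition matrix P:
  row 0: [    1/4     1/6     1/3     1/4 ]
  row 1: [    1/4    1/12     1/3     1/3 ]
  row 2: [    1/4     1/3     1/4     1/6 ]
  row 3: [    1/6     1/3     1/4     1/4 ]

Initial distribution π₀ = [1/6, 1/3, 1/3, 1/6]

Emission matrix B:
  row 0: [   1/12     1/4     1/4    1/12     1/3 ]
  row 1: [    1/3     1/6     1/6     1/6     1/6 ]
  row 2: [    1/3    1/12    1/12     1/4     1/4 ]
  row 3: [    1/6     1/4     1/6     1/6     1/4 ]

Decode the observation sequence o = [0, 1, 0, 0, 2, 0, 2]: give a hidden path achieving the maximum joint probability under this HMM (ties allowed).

t=0: δ = [1.389e-02, 1.111e-01, 1.111e-01, 2.778e-02]  (obs o_0=0)
t=1: δ = [6.944e-03, 6.173e-03, 3.086e-03, 9.259e-03]  ψ = [1, 2, 1, 1]  (obs o_1=1)
t=2: δ = [1.447e-04, 1.029e-03, 7.716e-04, 3.858e-04]  ψ = [0, 3, 0, 3]  (obs o_2=0)
t=3: δ = [2.143e-05, 8.573e-05, 1.143e-04, 5.716e-05]  ψ = [1, 2, 1, 1]  (obs o_3=0)
t=4: δ = [7.144e-06, 6.351e-06, 2.381e-06, 4.763e-06]  ψ = [2, 2, 1, 1]  (obs o_4=2)
t=5: δ = [1.488e-07, 5.292e-07, 7.938e-07, 3.528e-07]  ψ = [0, 3, 0, 1]  (obs o_5=0)
t=6: δ = [4.961e-08, 4.410e-08, 1.654e-08, 2.940e-08]  ψ = [2, 2, 2, 1]  (obs o_6=2)
backtrack: best end state = 0; path = [1, 3, 1, 2, 0, 2, 0]

path = [1, 3, 1, 2, 0, 2, 0]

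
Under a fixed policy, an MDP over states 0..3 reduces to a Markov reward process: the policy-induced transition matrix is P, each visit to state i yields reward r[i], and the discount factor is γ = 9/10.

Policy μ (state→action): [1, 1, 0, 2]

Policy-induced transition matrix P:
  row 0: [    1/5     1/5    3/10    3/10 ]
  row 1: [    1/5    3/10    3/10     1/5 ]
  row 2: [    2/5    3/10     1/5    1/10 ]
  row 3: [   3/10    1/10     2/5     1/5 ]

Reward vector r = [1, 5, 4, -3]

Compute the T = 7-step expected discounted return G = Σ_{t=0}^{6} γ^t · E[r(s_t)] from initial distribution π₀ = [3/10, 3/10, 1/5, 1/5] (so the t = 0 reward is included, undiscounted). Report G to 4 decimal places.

t=0: π = [0.3000, 0.3000, 0.2000, 0.2000], E[r] = 2.0000, γ^t·E[r] = 2.000000, running G = 2.000000
t=1: π = [0.2600, 0.2300, 0.3000, 0.2100], E[r] = 1.9800, γ^t·E[r] = 1.782000, running G = 3.782000
t=2: π = [0.2810, 0.2320, 0.2910, 0.1960], E[r] = 2.0170, γ^t·E[r] = 1.633770, running G = 5.415770
t=3: π = [0.2778, 0.2327, 0.2905, 0.1990], E[r] = 2.0063, γ^t·E[r] = 1.462593, running G = 6.878363
t=4: π = [0.2780, 0.2324, 0.2909, 0.1987], E[r] = 2.0073, γ^t·E[r] = 1.316996, running G = 8.195359
t=5: π = [0.2780, 0.2325, 0.2908, 0.1987], E[r] = 2.0073, γ^t·E[r] = 1.185302, running G = 9.380661
t=6: π = [0.2780, 0.2325, 0.2908, 0.1987], E[r] = 2.0073, γ^t·E[r] = 1.066755, running G = 10.447416

G = 10.4474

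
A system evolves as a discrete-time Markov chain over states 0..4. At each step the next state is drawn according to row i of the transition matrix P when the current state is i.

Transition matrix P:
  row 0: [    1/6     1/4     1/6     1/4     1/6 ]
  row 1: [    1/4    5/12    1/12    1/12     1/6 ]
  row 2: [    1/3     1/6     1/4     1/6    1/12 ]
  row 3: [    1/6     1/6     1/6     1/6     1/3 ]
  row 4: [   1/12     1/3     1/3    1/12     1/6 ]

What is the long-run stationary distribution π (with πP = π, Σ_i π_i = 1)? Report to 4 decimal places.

π = [0.2071, 0.2842, 0.1879, 0.1456, 0.1753]

Balance equations π_j = Σ_i π_i·P[i][j]:
  π_0 = 1/6·π_0 + 1/4·π_1 + 1/3·π_2 + 1/6·π_3 + 1/12·π_4
  π_1 = 1/4·π_0 + 5/12·π_1 + 1/6·π_2 + 1/6·π_3 + 1/3·π_4
  π_2 = 1/6·π_0 + 1/12·π_1 + 1/4·π_2 + 1/6·π_3 + 1/3·π_4
  π_3 = 1/4·π_0 + 1/12·π_1 + 1/6·π_2 + 1/6·π_3 + 1/12·π_4
  normalize: π_0 + π_1 + π_2 + π_3 + π_4 = 1
Solving the linear system gives exactly π = [3624/17503, 4974/17503, 3288/17503, 2549/17503, 3068/17503].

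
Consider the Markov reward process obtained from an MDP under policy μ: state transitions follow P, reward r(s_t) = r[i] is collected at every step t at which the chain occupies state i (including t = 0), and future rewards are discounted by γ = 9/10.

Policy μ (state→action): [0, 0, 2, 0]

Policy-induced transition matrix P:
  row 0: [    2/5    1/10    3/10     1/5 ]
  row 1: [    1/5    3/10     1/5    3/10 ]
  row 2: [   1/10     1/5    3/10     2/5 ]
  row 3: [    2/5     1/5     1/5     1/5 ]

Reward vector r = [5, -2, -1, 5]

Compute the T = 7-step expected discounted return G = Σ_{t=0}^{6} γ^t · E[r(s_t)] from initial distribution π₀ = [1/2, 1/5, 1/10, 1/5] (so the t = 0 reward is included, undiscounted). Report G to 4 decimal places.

G = 12.1466

t=0: π = [0.5000, 0.2000, 0.1000, 0.2000], E[r] = 3.0000, γ^t·E[r] = 3.000000, running G = 3.000000
t=1: π = [0.3300, 0.1700, 0.2600, 0.2400], E[r] = 2.2500, γ^t·E[r] = 2.025000, running G = 5.025000
t=2: π = [0.2880, 0.1840, 0.2590, 0.2690], E[r] = 2.1580, γ^t·E[r] = 1.747980, running G = 6.772980
t=3: π = [0.2855, 0.1896, 0.2547, 0.2702], E[r] = 2.1446, γ^t·E[r] = 1.563413, running G = 8.336393
t=4: π = [0.2857, 0.1904, 0.2540, 0.2699], E[r] = 2.1430, γ^t·E[r] = 1.406029, running G = 9.742422
t=5: π = [0.2857, 0.1905, 0.2540, 0.2698], E[r] = 2.1429, γ^t·E[r] = 1.265342, running G = 11.007764
t=6: π = [0.2857, 0.1905, 0.2540, 0.2698], E[r] = 2.1429, γ^t·E[r] = 1.138803, running G = 12.146567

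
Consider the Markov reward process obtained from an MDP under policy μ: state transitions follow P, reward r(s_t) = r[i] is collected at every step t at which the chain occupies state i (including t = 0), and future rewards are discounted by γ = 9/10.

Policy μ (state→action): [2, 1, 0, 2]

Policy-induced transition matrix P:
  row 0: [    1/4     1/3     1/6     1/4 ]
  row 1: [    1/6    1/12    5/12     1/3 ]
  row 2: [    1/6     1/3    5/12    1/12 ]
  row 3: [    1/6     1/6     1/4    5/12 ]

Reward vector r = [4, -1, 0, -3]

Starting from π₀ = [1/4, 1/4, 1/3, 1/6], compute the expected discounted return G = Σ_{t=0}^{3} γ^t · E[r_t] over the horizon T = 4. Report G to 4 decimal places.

G = -0.3720

t=0: π = [0.2500, 0.2500, 0.3333, 0.1667], E[r] = 0.2500, γ^t·E[r] = 0.250000, running G = 0.250000
t=1: π = [0.1875, 0.2431, 0.3264, 0.2431], E[r] = -0.2222, γ^t·E[r] = -0.200000, running G = 0.050000
t=2: π = [0.1823, 0.2321, 0.3293, 0.2564], E[r] = -0.2720, γ^t·E[r] = -0.220313, running G = -0.170313
t=3: π = [0.1819, 0.2326, 0.3284, 0.2572], E[r] = -0.2767, γ^t·E[r] = -0.201727, running G = -0.372039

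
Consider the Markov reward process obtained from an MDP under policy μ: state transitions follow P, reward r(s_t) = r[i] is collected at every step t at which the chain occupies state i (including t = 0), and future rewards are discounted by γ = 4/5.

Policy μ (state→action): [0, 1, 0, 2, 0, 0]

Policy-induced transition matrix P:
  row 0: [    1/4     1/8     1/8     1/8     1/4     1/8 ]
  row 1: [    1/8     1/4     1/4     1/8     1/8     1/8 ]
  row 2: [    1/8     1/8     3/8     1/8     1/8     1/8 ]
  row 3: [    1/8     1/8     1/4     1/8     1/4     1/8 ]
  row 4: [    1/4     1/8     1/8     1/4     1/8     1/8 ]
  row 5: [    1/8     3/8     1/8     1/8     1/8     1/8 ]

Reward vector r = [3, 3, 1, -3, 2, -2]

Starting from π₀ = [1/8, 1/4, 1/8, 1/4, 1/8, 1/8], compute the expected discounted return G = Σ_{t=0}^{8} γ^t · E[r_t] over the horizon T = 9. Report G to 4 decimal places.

G = 3.5029

t=0: π = [0.1250, 0.2500, 0.1250, 0.2500, 0.1250, 0.1250], E[r] = 0.5000, γ^t·E[r] = 0.500000, running G = 0.500000
t=1: π = [0.1563, 0.1875, 0.2188, 0.1406, 0.1719, 0.1250], E[r] = 0.9219, γ^t·E[r] = 0.737500, running G = 1.237500
t=2: π = [0.1660, 0.1797, 0.2207, 0.1465, 0.1621, 0.1250], E[r] = 0.8926, γ^t·E[r] = 0.571250, running G = 1.808750
t=3: π = [0.1660, 0.1787, 0.2209, 0.1453, 0.1641, 0.1250], E[r] = 0.8975, γ^t·E[r] = 0.459500, running G = 2.268250
t=4: π = [0.1663, 0.1786, 0.2207, 0.1455, 0.1639, 0.1250], E[r] = 0.8966, γ^t·E[r] = 0.367238, running G = 2.635488
t=5: π = [0.1663, 0.1786, 0.2207, 0.1455, 0.1640, 0.1250], E[r] = 0.8967, γ^t·E[r] = 0.293833, running G = 2.929320
t=6: π = [0.1663, 0.1786, 0.2207, 0.1455, 0.1640, 0.1250], E[r] = 0.8967, γ^t·E[r] = 0.235062, running G = 3.164382
t=7: π = [0.1663, 0.1786, 0.2207, 0.1455, 0.1640, 0.1250], E[r] = 0.8967, γ^t·E[r] = 0.188050, running G = 3.352432
t=8: π = [0.1663, 0.1786, 0.2207, 0.1455, 0.1640, 0.1250], E[r] = 0.8967, γ^t·E[r] = 0.150440, running G = 3.502872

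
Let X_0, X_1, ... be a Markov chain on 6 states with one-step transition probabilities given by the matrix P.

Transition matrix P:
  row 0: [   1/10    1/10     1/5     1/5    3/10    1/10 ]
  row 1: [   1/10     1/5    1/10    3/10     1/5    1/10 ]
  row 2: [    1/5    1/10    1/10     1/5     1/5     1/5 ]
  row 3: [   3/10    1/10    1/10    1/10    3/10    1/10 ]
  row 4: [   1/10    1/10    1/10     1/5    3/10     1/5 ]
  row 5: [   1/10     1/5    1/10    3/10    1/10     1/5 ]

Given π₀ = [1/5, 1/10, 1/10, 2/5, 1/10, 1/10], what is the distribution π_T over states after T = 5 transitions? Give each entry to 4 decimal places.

t=0: π = [0.2000, 0.1000, 0.1000, 0.4000, 0.1000, 0.1000]
t=1: π = [0.1900, 0.1200, 0.1200, 0.1800, 0.2600, 0.1300]
t=2: π = [0.1480, 0.1250, 0.1190, 0.2070, 0.2500, 0.1510]
t=3: π = [0.1533, 0.1276, 0.1148, 0.2069, 0.2454, 0.1520]
t=4: π = [0.1529, 0.1280, 0.1153, 0.2073, 0.2454, 0.1512]
t=5: π = [0.1530, 0.1279, 0.1153, 0.2072, 0.2454, 0.1512]

π = [0.1530, 0.1279, 0.1153, 0.2072, 0.2454, 0.1512]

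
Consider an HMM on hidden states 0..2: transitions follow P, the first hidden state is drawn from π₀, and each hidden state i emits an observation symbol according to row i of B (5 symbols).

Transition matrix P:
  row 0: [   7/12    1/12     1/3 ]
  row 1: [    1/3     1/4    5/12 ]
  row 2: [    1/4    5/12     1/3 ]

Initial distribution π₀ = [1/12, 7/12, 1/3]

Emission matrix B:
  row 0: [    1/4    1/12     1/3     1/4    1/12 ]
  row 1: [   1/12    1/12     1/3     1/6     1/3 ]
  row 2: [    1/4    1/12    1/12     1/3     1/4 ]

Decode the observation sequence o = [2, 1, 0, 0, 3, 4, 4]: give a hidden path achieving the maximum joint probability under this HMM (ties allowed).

t=0: δ = [2.778e-02, 1.944e-01, 2.778e-02]  (obs o_0=2)
t=1: δ = [5.401e-03, 4.051e-03, 6.752e-03]  ψ = [1, 1, 1]  (obs o_1=1)
t=2: δ = [7.877e-04, 2.344e-04, 5.626e-04]  ψ = [0, 2, 2]  (obs o_2=0)
t=3: δ = [1.149e-04, 1.954e-05, 6.564e-05]  ψ = [0, 2, 0]  (obs o_3=0)
t=4: δ = [1.675e-05, 4.558e-06, 1.276e-05]  ψ = [0, 2, 0]  (obs o_4=3)
t=5: δ = [8.143e-07, 1.773e-06, 1.396e-06]  ψ = [0, 2, 0]  (obs o_5=4)
t=6: δ = [4.924e-08, 1.939e-07, 1.847e-07]  ψ = [1, 2, 1]  (obs o_6=4)
backtrack: best end state = 1; path = [1, 0, 0, 0, 0, 2, 1]

path = [1, 0, 0, 0, 0, 2, 1]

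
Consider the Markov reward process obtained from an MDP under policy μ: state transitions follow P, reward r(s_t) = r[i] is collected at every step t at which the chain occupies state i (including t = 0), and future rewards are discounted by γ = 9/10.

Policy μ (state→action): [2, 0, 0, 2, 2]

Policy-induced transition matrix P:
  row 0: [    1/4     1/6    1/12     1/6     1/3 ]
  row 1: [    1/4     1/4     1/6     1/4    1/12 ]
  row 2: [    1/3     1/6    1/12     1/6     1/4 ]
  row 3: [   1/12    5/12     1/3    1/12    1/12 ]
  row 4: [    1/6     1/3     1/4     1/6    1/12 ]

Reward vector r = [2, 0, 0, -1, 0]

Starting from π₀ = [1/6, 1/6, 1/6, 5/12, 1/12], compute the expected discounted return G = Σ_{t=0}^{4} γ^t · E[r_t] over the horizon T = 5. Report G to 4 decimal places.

G = 0.7240

t=0: π = [0.1667, 0.1667, 0.1667, 0.4167, 0.0833], E[r] = -0.0833, γ^t·E[r] = -0.083333, running G = -0.083333
t=1: π = [0.1875, 0.2986, 0.2153, 0.1458, 0.1528], E[r] = 0.2292, γ^t·E[r] = 0.206250, running G = 0.122917
t=2: π = [0.2309, 0.2535, 0.1701, 0.1794, 0.1661], E[r] = 0.2824, γ^t·E[r] = 0.228750, running G = 0.351667
t=3: π = [0.2204, 0.2603, 0.1770, 0.1728, 0.1694], E[r] = 0.2680, γ^t·E[r] = 0.195398, running G = 0.547065
t=4: π = [0.2218, 0.2598, 0.1765, 0.1740, 0.1679], E[r] = 0.2697, γ^t·E[r] = 0.176945, running G = 0.724010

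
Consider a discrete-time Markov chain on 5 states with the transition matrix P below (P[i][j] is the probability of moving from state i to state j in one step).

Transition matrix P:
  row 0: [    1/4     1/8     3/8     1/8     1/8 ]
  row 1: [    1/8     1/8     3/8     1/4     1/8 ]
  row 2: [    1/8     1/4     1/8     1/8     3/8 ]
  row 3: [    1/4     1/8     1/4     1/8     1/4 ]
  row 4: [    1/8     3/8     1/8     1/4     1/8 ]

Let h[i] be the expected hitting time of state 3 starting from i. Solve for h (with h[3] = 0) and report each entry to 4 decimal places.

h = [5.7313, 5.0149, 5.4925, 0.0000, 4.8955]

First-step conditioning: h[3] = 0; for i ≠ 3, h[i] = 1 + Σ_k P[i][k]·h[k].
  h[0] = 1 + 1/4·h[0] + 1/8·h[1] + 3/8·h[2] + 1/8·h[4]
  h[1] = 1 + 1/8·h[0] + 1/8·h[1] + 3/8·h[2] + 1/8·h[4]
  h[2] = 1 + 1/8·h[0] + 1/4·h[1] + 1/8·h[2] + 3/8·h[4]
  h[4] = 1 + 1/8·h[0] + 3/8·h[1] + 1/8·h[2] + 1/8·h[4]
Solving the 4×4 linear system over states ≠ 3 gives exactly h = [384/67, 336/67, 368/67, 0, 328/67] (h[3] = 0 is the target).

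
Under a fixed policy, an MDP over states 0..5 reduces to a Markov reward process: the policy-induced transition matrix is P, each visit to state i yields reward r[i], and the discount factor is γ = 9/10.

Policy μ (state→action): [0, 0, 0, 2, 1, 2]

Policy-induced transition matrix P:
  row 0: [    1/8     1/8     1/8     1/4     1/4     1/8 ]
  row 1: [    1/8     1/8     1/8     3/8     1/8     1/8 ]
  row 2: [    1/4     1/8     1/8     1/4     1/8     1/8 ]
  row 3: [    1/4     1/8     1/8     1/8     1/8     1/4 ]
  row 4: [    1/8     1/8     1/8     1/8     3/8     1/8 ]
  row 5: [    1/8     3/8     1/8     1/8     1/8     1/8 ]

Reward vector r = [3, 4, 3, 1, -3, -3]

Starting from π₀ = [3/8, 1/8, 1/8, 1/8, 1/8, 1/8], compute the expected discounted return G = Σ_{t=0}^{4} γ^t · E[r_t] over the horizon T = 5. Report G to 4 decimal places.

t=0: π = [0.3750, 0.1250, 0.1250, 0.1250, 0.1250, 0.1250], E[r] = 1.3750, γ^t·E[r] = 1.375000, running G = 1.375000
t=1: π = [0.1563, 0.1563, 0.1250, 0.2188, 0.2031, 0.1406], E[r] = 0.6563, γ^t·E[r] = 0.590625, running G = 1.965625
t=2: π = [0.1680, 0.1602, 0.1250, 0.1992, 0.1953, 0.1523], E[r] = 0.6758, γ^t·E[r] = 0.547383, running G = 2.513008
t=3: π = [0.1655, 0.1631, 0.1250, 0.2017, 0.1948, 0.1499], E[r] = 0.6914, γ^t·E[r] = 0.504035, running G = 3.017043
t=4: π = [0.1658, 0.1625, 0.1250, 0.2021, 0.1944, 0.1502], E[r] = 0.6907, γ^t·E[r] = 0.453151, running G = 3.470194

G = 3.4702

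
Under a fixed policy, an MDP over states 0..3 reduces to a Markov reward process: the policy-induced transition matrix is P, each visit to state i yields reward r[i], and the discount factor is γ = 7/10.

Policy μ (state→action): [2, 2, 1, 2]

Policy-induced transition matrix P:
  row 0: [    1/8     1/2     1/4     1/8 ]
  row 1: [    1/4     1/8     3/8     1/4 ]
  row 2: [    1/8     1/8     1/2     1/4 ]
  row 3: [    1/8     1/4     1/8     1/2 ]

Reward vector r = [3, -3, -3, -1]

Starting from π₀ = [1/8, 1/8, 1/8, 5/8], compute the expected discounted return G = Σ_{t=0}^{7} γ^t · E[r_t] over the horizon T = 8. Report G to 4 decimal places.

G = -4.0401

t=0: π = [0.1250, 0.1250, 0.1250, 0.6250], E[r] = -1.0000, γ^t·E[r] = -1.000000, running G = -1.000000
t=1: π = [0.1406, 0.2500, 0.2188, 0.3906], E[r] = -1.3750, γ^t·E[r] = -0.962500, running G = -1.962500
t=2: π = [0.1563, 0.2266, 0.2871, 0.3301], E[r] = -1.4023, γ^t·E[r] = -0.687148, running G = -2.649648
t=3: π = [0.1533, 0.2249, 0.3088, 0.3130], E[r] = -1.4541, γ^t·E[r] = -0.498757, running G = -3.148405
t=4: π = [0.1531, 0.2216, 0.3162, 0.3091], E[r] = -1.4632, γ^t·E[r] = -0.351313, running G = -3.499719
t=5: π = [0.1527, 0.2211, 0.3181, 0.3081], E[r] = -1.4675, γ^t·E[r] = -0.246646, running G = -3.746365
t=6: π = [0.1526, 0.2208, 0.3186, 0.3079], E[r] = -1.4683, γ^t·E[r] = -0.172747, running G = -3.919112
t=7: π = [0.1526, 0.2207, 0.3188, 0.3079], E[r] = -1.4686, γ^t·E[r] = -0.120946, running G = -4.040057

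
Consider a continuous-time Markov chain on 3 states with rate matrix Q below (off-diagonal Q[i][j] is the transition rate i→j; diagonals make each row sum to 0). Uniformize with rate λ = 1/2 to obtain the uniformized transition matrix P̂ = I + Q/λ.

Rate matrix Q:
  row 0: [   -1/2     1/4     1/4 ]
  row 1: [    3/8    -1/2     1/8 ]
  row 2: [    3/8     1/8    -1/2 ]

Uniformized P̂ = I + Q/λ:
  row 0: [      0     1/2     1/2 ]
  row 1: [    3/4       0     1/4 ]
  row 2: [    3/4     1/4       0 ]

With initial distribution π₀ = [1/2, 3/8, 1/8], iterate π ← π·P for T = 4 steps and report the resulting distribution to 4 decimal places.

t=0: π = [0.5000, 0.3750, 0.1250]
t=1: π = [0.3750, 0.2813, 0.3438]
t=2: π = [0.4688, 0.2734, 0.2578]
t=3: π = [0.3984, 0.2988, 0.3027]
t=4: π = [0.4512, 0.2749, 0.2739]

π = [0.4512, 0.2749, 0.2739]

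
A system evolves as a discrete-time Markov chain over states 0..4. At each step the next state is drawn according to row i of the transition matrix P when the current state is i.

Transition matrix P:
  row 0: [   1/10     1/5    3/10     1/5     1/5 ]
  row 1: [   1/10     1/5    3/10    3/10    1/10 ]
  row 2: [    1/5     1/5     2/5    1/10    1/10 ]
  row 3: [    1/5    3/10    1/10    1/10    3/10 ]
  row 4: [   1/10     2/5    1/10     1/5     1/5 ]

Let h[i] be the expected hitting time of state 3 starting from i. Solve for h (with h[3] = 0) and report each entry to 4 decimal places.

h = [5.1848, 4.6882, 5.7852, 0.0000, 4.9654]

First-step conditioning: h[3] = 0; for i ≠ 3, h[i] = 1 + Σ_k P[i][k]·h[k].
  h[0] = 1 + 1/10·h[0] + 1/5·h[1] + 3/10·h[2] + 1/5·h[4]
  h[1] = 1 + 1/10·h[0] + 1/5·h[1] + 3/10·h[2] + 1/10·h[4]
  h[2] = 1 + 1/5·h[0] + 1/5·h[1] + 2/5·h[2] + 1/10·h[4]
  h[4] = 1 + 1/10·h[0] + 2/5·h[1] + 1/10·h[2] + 1/5·h[4]
Solving the 4×4 linear system over states ≠ 3 gives exactly h = [2245/433, 2030/433, 2505/433, 0, 2150/433] (h[3] = 0 is the target).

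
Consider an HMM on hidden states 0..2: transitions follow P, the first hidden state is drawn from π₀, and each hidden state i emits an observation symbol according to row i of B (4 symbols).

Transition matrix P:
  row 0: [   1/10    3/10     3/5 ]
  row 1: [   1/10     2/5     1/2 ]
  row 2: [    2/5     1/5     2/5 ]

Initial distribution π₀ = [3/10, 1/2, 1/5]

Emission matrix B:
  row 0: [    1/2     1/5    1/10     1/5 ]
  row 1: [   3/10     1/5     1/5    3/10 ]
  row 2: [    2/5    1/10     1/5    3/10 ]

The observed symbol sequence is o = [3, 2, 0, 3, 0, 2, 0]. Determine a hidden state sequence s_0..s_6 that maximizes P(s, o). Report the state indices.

path = [1, 2, 0, 2, 0, 2, 0]

t=0: δ = [6.000e-02, 1.500e-01, 6.000e-02]  (obs o_0=3)
t=1: δ = [2.400e-03, 1.200e-02, 1.500e-02]  ψ = [2, 1, 1]  (obs o_1=2)
t=2: δ = [3.000e-03, 1.440e-03, 2.400e-03]  ψ = [2, 1, 1]  (obs o_2=0)
t=3: δ = [1.920e-04, 2.700e-04, 5.400e-04]  ψ = [2, 0, 0]  (obs o_3=3)
t=4: δ = [1.080e-04, 3.240e-05, 8.640e-05]  ψ = [2, 1, 2]  (obs o_4=0)
t=5: δ = [3.456e-06, 6.480e-06, 1.296e-05]  ψ = [2, 0, 0]  (obs o_5=2)
t=6: δ = [2.592e-06, 7.776e-07, 2.074e-06]  ψ = [2, 1, 2]  (obs o_6=0)
backtrack: best end state = 0; path = [1, 2, 0, 2, 0, 2, 0]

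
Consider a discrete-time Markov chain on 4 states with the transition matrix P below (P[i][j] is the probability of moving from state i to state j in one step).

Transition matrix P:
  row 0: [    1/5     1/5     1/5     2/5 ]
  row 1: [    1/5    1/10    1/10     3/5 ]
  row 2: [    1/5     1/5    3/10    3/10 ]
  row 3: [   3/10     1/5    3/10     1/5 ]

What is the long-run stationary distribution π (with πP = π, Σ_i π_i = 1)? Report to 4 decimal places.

Balance equations π_j = Σ_i π_i·P[i][j]:
  π_0 = 1/5·π_0 + 1/5·π_1 + 1/5·π_2 + 3/10·π_3
  π_1 = 1/5·π_0 + 1/10·π_1 + 1/5·π_2 + 1/5·π_3
  π_2 = 1/5·π_0 + 1/10·π_1 + 3/10·π_2 + 3/10·π_3
  normalize: π_0 + π_1 + π_2 + π_3 = 1
Solving the linear system gives exactly π = [281/1199, 2/11, 288/1199, 412/1199].

π = [0.2344, 0.1818, 0.2402, 0.3436]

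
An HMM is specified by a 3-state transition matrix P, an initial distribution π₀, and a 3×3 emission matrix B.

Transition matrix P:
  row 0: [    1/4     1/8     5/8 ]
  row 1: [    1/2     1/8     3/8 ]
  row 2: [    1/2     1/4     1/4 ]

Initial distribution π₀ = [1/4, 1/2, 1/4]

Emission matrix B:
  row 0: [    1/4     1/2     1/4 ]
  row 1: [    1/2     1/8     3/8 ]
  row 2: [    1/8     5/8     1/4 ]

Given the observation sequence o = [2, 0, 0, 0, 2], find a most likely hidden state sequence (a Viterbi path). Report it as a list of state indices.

path = [1, 0, 2, 0, 2]

t=0: δ = [6.250e-02, 1.875e-01, 6.250e-02]  (obs o_0=2)
t=1: δ = [2.344e-02, 1.172e-02, 8.789e-03]  ψ = [1, 1, 1]  (obs o_1=0)
t=2: δ = [1.465e-03, 1.465e-03, 1.831e-03]  ψ = [0, 0, 0]  (obs o_2=0)
t=3: δ = [2.289e-04, 2.289e-04, 1.144e-04]  ψ = [2, 2, 0]  (obs o_3=0)
t=4: δ = [2.861e-05, 1.073e-05, 3.576e-05]  ψ = [1, 0, 0]  (obs o_4=2)
backtrack: best end state = 2; path = [1, 0, 2, 0, 2]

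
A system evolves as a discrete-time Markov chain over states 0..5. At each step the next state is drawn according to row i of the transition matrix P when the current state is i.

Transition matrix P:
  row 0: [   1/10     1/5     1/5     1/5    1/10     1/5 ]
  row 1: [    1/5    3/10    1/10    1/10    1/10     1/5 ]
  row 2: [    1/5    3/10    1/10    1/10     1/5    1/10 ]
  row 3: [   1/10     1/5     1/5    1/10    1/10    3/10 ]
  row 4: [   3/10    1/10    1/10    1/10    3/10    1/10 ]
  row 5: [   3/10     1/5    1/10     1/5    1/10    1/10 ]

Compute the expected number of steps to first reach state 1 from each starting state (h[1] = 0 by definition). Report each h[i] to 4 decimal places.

First-step conditioning: h[1] = 0; for i ≠ 1, h[i] = 1 + Σ_k P[i][k]·h[k].
  h[0] = 1 + 1/10·h[0] + 1/5·h[2] + 1/5·h[3] + 1/10·h[4] + 1/5·h[5]
  h[2] = 1 + 1/5·h[0] + 1/10·h[2] + 1/10·h[3] + 1/5·h[4] + 1/10·h[5]
  h[3] = 1 + 1/10·h[0] + 1/5·h[2] + 1/10·h[3] + 1/10·h[4] + 3/10·h[5]
  h[4] = 1 + 3/10·h[0] + 1/10·h[2] + 1/10·h[3] + 3/10·h[4] + 1/10·h[5]
  h[5] = 1 + 3/10·h[0] + 1/10·h[2] + 1/5·h[3] + 1/10·h[4] + 1/10·h[5]
Solving the 5×5 linear system over states ≠ 1 gives exactly h = [1523/306, 0, 701/153, 254/51, 1727/306, 767/153] (h[1] = 0 is the target).

h = [4.9771, 0.0000, 4.5817, 4.9804, 5.6438, 5.0131]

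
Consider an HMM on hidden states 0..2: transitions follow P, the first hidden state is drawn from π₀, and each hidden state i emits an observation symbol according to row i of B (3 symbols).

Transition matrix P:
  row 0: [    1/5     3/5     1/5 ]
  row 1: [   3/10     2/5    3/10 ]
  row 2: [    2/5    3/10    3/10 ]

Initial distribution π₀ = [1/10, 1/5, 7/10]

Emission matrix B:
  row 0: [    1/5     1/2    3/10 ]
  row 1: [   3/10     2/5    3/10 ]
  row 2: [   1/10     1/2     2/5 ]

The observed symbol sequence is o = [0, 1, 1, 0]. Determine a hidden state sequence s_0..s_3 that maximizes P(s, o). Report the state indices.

path = [2, 0, 1, 1]

t=0: δ = [2.000e-02, 6.000e-02, 7.000e-02]  (obs o_0=0)
t=1: δ = [1.400e-02, 9.600e-03, 1.050e-02]  ψ = [2, 1, 2]  (obs o_1=1)
t=2: δ = [2.100e-03, 3.360e-03, 1.575e-03]  ψ = [2, 0, 2]  (obs o_2=1)
t=3: δ = [2.016e-04, 4.032e-04, 1.008e-04]  ψ = [1, 1, 1]  (obs o_3=0)
backtrack: best end state = 1; path = [2, 0, 1, 1]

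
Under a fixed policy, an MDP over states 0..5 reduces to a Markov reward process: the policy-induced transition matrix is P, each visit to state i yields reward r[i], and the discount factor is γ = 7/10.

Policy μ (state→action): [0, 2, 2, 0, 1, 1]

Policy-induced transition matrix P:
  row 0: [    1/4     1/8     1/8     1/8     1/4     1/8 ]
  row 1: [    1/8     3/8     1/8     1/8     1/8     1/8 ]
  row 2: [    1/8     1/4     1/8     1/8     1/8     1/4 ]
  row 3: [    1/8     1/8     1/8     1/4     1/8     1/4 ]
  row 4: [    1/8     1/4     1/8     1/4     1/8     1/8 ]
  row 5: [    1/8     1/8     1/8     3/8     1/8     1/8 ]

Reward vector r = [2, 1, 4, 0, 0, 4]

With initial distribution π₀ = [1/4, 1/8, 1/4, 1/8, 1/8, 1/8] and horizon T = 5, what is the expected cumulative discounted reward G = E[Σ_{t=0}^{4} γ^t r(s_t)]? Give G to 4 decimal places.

t=0: π = [0.2500, 0.1250, 0.2500, 0.1250, 0.1250, 0.1250], E[r] = 2.1250, γ^t·E[r] = 2.125000, running G = 2.125000
t=1: π = [0.1563, 0.2031, 0.1250, 0.1875, 0.1563, 0.1719], E[r] = 1.7031, γ^t·E[r] = 1.192188, running G = 3.317188
t=2: π = [0.1445, 0.2109, 0.1250, 0.2109, 0.1445, 0.1641], E[r] = 1.6563, γ^t·E[r] = 0.811563, running G = 4.128750
t=3: π = [0.1431, 0.2114, 0.1250, 0.2104, 0.1431, 0.1670], E[r] = 1.6655, γ^t·E[r] = 0.571276, running G = 4.700026
t=4: π = [0.1429, 0.2114, 0.1250, 0.2109, 0.1429, 0.1669], E[r] = 1.6649, γ^t·E[r] = 0.399732, running G = 5.099758

G = 5.0998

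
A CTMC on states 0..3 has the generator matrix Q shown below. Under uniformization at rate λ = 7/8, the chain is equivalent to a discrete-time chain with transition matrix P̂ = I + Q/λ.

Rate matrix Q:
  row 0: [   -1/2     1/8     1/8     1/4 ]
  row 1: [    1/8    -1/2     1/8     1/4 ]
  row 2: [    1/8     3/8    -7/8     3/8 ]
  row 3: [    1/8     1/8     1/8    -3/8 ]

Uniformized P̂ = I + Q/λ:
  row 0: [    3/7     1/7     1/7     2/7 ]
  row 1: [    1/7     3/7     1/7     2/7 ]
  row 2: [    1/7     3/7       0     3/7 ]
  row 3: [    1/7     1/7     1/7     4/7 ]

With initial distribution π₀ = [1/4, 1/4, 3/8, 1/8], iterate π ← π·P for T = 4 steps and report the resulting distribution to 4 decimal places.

t=0: π = [0.2500, 0.2500, 0.3750, 0.1250]
t=1: π = [0.2143, 0.3214, 0.0893, 0.3750]
t=2: π = [0.2041, 0.2602, 0.1301, 0.4056]
t=3: π = [0.2012, 0.2544, 0.1243, 0.4202]
t=4: π = [0.2003, 0.2510, 0.1251, 0.4235]

π = [0.2003, 0.2510, 0.1251, 0.4235]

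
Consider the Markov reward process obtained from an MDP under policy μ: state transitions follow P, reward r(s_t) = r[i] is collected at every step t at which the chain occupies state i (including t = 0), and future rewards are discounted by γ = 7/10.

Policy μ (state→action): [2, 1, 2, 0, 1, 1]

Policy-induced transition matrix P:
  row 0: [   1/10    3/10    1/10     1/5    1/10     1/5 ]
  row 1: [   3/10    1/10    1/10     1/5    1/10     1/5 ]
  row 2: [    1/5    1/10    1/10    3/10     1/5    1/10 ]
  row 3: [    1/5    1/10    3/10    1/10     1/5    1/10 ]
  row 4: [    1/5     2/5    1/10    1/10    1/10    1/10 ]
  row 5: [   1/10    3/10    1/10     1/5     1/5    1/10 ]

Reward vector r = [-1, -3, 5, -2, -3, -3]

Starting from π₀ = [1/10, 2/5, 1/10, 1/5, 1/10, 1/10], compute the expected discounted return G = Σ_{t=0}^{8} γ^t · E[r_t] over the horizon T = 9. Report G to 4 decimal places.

G = -4.7171

t=0: π = [0.1000, 0.4000, 0.1000, 0.2000, 0.1000, 0.1000], E[r] = -1.8000, γ^t·E[r] = -1.800000, running G = -1.800000
t=1: π = [0.2200, 0.1700, 0.1400, 0.1800, 0.1400, 0.1500], E[r] = -1.2600, γ^t·E[r] = -0.882000, running G = -2.682000
t=2: π = [0.1800, 0.2160, 0.1360, 0.1820, 0.1470, 0.1390], E[r] = -1.3700, γ^t·E[r] = -0.671300, running G = -3.353300
t=3: π = [0.1897, 0.2079, 0.1364, 0.1807, 0.1457, 0.1396], E[r] = -1.3487, γ^t·E[r] = -0.462604, running G = -3.815904
t=4: π = [0.1879, 0.2096, 0.1361, 0.1810, 0.1457, 0.1398], E[r] = -1.3542, γ^t·E[r] = -0.325134, running G = -4.141038
t=5: π = [0.1882, 0.2092, 0.1362, 0.1809, 0.1457, 0.1397], E[r] = -1.3531, γ^t·E[r] = -0.227409, running G = -4.368447
t=6: π = [0.1881, 0.2093, 0.1362, 0.1810, 0.1457, 0.1397], E[r] = -1.3533, γ^t·E[r] = -0.159211, running G = -4.527658
t=7: π = [0.1881, 0.2093, 0.1362, 0.1810, 0.1457, 0.1397], E[r] = -1.3532, γ^t·E[r] = -0.111444, running G = -4.639103
t=8: π = [0.1881, 0.2093, 0.1362, 0.1810, 0.1457, 0.1397], E[r] = -1.3532, γ^t·E[r] = -0.078012, running G = -4.717114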